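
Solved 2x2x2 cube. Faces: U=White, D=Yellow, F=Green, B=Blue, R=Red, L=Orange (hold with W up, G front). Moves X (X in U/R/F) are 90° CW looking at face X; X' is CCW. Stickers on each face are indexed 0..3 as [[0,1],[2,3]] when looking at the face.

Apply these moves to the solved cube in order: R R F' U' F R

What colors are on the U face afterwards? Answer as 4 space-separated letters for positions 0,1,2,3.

After move 1 (R): R=RRRR U=WGWG F=GYGY D=YBYB B=WBWB
After move 2 (R): R=RRRR U=WYWY F=GBGB D=YWYW B=GBGB
After move 3 (F'): F=BBGG U=WYRR R=WRYR D=OOYW L=OYOW
After move 4 (U'): U=YRWR F=OYGG R=BBYR B=WRGB L=GBOW
After move 5 (F): F=GOGY U=YRWB R=WBRR D=YBYW L=GOOO
After move 6 (R): R=RWRB U=YOWY F=GBGW D=YGYW B=BRRB
Query: U face = YOWY

Answer: Y O W Y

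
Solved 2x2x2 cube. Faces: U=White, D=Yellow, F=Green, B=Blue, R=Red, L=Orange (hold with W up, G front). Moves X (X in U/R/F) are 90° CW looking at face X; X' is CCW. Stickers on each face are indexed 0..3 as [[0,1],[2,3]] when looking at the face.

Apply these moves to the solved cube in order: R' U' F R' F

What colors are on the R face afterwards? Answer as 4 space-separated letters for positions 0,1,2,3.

After move 1 (R'): R=RRRR U=WBWB F=GWGW D=YGYG B=YBYB
After move 2 (U'): U=BBWW F=OOGW R=GWRR B=RRYB L=YBOO
After move 3 (F): F=GOWO U=BBOB R=WWWR D=RGYG L=YYOG
After move 4 (R'): R=WRWW U=BYOR F=GBWB D=ROYO B=GRGB
After move 5 (F): F=WGBB U=BYGY R=ORRW D=WWYO L=YROO
Query: R face = ORRW

Answer: O R R W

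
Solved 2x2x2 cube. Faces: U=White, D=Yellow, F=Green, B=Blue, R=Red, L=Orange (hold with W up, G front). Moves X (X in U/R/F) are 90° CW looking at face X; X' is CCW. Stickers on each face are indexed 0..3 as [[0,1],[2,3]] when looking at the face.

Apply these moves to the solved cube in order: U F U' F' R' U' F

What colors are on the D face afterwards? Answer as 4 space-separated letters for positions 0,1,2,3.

After move 1 (U): U=WWWW F=RRGG R=BBRR B=OOBB L=GGOO
After move 2 (F): F=GRGR U=WWOG R=WBWR D=RBYY L=GYOY
After move 3 (U'): U=WGWO F=GYGR R=GRWR B=WBBB L=OOOY
After move 4 (F'): F=YRGG U=WGGW R=BRRR D=OYYY L=OOOW
After move 5 (R'): R=RRBR U=WBGW F=YGGW D=ORYG B=YBYB
After move 6 (U'): U=BWWG F=OOGW R=YGBR B=RRYB L=YBOW
After move 7 (F): F=GOWO U=BWWB R=WGGR D=BYYG L=YOOR
Query: D face = BYYG

Answer: B Y Y G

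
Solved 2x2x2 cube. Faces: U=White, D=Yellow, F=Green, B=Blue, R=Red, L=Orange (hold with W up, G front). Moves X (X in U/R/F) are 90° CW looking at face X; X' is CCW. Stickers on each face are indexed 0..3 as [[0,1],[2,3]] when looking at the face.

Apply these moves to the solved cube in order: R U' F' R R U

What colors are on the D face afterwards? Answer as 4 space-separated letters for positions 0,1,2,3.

Answer: B G Y R

Derivation:
After move 1 (R): R=RRRR U=WGWG F=GYGY D=YBYB B=WBWB
After move 2 (U'): U=GGWW F=OOGY R=GYRR B=RRWB L=WBOO
After move 3 (F'): F=OYOG U=GGGR R=BYYR D=BOYB L=WWOW
After move 4 (R): R=YBRY U=GYGG F=OOOB D=BWYR B=RRGB
After move 5 (R): R=RYYB U=GOGB F=OWOR D=BGYR B=GRYB
After move 6 (U): U=GGBO F=RYOR R=GRYB B=WWYB L=OWOW
Query: D face = BGYR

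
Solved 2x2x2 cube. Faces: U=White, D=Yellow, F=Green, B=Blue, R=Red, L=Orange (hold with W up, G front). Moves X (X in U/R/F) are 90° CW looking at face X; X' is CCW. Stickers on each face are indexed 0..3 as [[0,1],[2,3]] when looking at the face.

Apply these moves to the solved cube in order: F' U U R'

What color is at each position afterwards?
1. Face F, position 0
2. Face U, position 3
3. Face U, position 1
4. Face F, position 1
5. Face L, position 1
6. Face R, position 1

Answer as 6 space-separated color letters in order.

Answer: B G B R R R

Derivation:
After move 1 (F'): F=GGGG U=WWRR R=YRYR D=OOYY L=OWOW
After move 2 (U): U=RWRW F=YRGG R=BBYR B=OWBB L=GGOW
After move 3 (U): U=RRWW F=BBGG R=OWYR B=GGBB L=YROW
After move 4 (R'): R=WROY U=RBWG F=BRGW D=OBYG B=YGOB
Query 1: F[0] = B
Query 2: U[3] = G
Query 3: U[1] = B
Query 4: F[1] = R
Query 5: L[1] = R
Query 6: R[1] = R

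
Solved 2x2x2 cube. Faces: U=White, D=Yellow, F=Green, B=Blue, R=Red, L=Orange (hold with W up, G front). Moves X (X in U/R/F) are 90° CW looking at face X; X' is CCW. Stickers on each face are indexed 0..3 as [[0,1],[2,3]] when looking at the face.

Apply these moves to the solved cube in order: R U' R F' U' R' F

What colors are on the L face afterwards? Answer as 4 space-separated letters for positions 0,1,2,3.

Answer: W B O Y

Derivation:
After move 1 (R): R=RRRR U=WGWG F=GYGY D=YBYB B=WBWB
After move 2 (U'): U=GGWW F=OOGY R=GYRR B=RRWB L=WBOO
After move 3 (R): R=RGRY U=GOWY F=OBGB D=YWYR B=WRGB
After move 4 (F'): F=BBOG U=GORR R=WGYY D=BOYR L=WYOW
After move 5 (U'): U=ORGR F=WYOG R=BBYY B=WGGB L=WROW
After move 6 (R'): R=BYBY U=OGGW F=WROR D=BYYG B=RGOB
After move 7 (F): F=OWRR U=OGWR R=GYWY D=BBYG L=WBOY
Query: L face = WBOY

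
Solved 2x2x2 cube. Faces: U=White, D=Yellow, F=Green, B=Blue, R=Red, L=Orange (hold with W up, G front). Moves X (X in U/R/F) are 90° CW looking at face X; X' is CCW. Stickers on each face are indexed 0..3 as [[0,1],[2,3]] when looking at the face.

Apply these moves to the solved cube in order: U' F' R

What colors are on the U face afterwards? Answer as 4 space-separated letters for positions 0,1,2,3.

Answer: W G G G

Derivation:
After move 1 (U'): U=WWWW F=OOGG R=GGRR B=RRBB L=BBOO
After move 2 (F'): F=OGOG U=WWGR R=YGYR D=BOYY L=BWOW
After move 3 (R): R=YYRG U=WGGG F=OOOY D=BBYR B=RRWB
Query: U face = WGGG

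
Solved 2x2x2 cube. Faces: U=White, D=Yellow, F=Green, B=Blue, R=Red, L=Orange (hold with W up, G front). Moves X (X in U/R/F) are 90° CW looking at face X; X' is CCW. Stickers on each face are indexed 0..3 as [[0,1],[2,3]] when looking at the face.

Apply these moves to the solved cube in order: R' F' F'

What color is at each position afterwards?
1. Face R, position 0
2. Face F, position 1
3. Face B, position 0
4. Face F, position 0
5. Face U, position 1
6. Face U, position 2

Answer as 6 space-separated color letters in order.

Answer: O G Y W B G

Derivation:
After move 1 (R'): R=RRRR U=WBWB F=GWGW D=YGYG B=YBYB
After move 2 (F'): F=WWGG U=WBRR R=GRYR D=OOYG L=OBOW
After move 3 (F'): F=WGWG U=WBGY R=OROR D=BWYG L=OROR
Query 1: R[0] = O
Query 2: F[1] = G
Query 3: B[0] = Y
Query 4: F[0] = W
Query 5: U[1] = B
Query 6: U[2] = G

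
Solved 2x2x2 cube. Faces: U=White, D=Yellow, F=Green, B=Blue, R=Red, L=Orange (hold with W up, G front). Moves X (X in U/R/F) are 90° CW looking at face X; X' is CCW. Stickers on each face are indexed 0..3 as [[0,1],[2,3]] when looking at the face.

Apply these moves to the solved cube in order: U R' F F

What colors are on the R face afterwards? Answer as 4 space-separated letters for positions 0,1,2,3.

After move 1 (U): U=WWWW F=RRGG R=BBRR B=OOBB L=GGOO
After move 2 (R'): R=BRBR U=WBWO F=RWGW D=YRYG B=YOYB
After move 3 (F): F=GRWW U=WBOG R=WROR D=BBYG L=GYOR
After move 4 (F): F=WGWR U=WBRY R=ORGR D=OWYG L=GBOB
Query: R face = ORGR

Answer: O R G R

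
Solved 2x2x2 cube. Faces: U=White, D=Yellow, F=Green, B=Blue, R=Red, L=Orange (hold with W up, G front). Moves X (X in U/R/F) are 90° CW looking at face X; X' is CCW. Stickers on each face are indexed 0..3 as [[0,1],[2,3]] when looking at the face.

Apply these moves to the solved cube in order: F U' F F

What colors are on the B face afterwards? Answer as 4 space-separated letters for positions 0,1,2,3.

After move 1 (F): F=GGGG U=WWOO R=WRWR D=RRYY L=OYOY
After move 2 (U'): U=WOWO F=OYGG R=GGWR B=WRBB L=BBOY
After move 3 (F): F=GOGY U=WOYB R=WGOR D=WGYY L=BROR
After move 4 (F): F=GGYO U=WORR R=YGBR D=OWYY L=BWOG
Query: B face = WRBB

Answer: W R B B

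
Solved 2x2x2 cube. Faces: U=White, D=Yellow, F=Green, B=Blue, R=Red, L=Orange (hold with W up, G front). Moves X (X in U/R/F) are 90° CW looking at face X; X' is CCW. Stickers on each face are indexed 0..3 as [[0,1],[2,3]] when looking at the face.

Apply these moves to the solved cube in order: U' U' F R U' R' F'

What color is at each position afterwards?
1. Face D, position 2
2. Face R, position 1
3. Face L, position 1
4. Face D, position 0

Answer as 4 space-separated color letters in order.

After move 1 (U'): U=WWWW F=OOGG R=GGRR B=RRBB L=BBOO
After move 2 (U'): U=WWWW F=BBGG R=OORR B=GGBB L=RROO
After move 3 (F): F=GBGB U=WWOR R=WOWR D=ROYY L=RYOY
After move 4 (R): R=WWRO U=WBOB F=GOGY D=RBYG B=RGWB
After move 5 (U'): U=BBWO F=RYGY R=GORO B=WWWB L=RGOY
After move 6 (R'): R=OOGR U=BWWW F=RBGO D=RYYY B=GWBB
After move 7 (F'): F=BORG U=BWOG R=YORR D=GYYY L=RWOW
Query 1: D[2] = Y
Query 2: R[1] = O
Query 3: L[1] = W
Query 4: D[0] = G

Answer: Y O W G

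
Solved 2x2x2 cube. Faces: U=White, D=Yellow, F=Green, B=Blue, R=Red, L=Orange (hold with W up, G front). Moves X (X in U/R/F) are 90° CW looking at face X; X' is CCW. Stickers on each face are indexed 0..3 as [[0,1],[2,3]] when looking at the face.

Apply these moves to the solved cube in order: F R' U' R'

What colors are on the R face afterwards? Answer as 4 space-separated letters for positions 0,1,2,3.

After move 1 (F): F=GGGG U=WWOO R=WRWR D=RRYY L=OYOY
After move 2 (R'): R=RRWW U=WBOB F=GWGO D=RGYG B=YBRB
After move 3 (U'): U=BBWO F=OYGO R=GWWW B=RRRB L=YBOY
After move 4 (R'): R=WWGW U=BRWR F=OBGO D=RYYO B=GRGB
Query: R face = WWGW

Answer: W W G W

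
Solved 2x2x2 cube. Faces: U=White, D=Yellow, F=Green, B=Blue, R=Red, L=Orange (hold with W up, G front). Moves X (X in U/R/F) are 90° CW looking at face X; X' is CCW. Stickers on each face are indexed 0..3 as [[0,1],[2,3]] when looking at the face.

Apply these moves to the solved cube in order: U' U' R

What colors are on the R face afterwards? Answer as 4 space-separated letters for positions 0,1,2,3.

Answer: R O R O

Derivation:
After move 1 (U'): U=WWWW F=OOGG R=GGRR B=RRBB L=BBOO
After move 2 (U'): U=WWWW F=BBGG R=OORR B=GGBB L=RROO
After move 3 (R): R=RORO U=WBWG F=BYGY D=YBYG B=WGWB
Query: R face = RORO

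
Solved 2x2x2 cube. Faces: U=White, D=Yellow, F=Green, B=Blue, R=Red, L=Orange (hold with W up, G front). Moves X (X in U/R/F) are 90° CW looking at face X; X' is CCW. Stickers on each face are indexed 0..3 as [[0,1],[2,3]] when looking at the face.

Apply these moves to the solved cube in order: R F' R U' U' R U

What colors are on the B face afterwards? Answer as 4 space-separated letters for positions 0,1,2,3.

After move 1 (R): R=RRRR U=WGWG F=GYGY D=YBYB B=WBWB
After move 2 (F'): F=YYGG U=WGRR R=BRYR D=OOYB L=OGOW
After move 3 (R): R=YBRR U=WYRG F=YOGB D=OWYW B=RBGB
After move 4 (U'): U=YGWR F=OGGB R=YORR B=YBGB L=RBOW
After move 5 (U'): U=GRYW F=RBGB R=OGRR B=YOGB L=YBOW
After move 6 (R): R=RORG U=GBYB F=RWGW D=OGYY B=WORB
After move 7 (U): U=YGBB F=ROGW R=WORG B=YBRB L=RWOW
Query: B face = YBRB

Answer: Y B R B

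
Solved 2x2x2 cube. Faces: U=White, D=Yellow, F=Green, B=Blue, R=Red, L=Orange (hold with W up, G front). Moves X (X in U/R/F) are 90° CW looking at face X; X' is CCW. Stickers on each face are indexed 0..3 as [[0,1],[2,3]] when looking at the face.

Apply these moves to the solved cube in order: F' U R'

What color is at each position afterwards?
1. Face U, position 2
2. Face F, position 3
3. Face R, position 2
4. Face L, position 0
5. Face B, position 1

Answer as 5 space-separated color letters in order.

Answer: R W B G W

Derivation:
After move 1 (F'): F=GGGG U=WWRR R=YRYR D=OOYY L=OWOW
After move 2 (U): U=RWRW F=YRGG R=BBYR B=OWBB L=GGOW
After move 3 (R'): R=BRBY U=RBRO F=YWGW D=ORYG B=YWOB
Query 1: U[2] = R
Query 2: F[3] = W
Query 3: R[2] = B
Query 4: L[0] = G
Query 5: B[1] = W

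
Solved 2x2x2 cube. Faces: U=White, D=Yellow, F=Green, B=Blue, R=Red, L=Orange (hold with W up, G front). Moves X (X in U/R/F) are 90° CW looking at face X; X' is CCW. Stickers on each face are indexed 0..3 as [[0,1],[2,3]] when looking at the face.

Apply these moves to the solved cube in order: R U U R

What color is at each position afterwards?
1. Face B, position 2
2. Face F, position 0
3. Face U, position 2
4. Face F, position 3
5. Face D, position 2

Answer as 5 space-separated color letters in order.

Answer: W W G B Y

Derivation:
After move 1 (R): R=RRRR U=WGWG F=GYGY D=YBYB B=WBWB
After move 2 (U): U=WWGG F=RRGY R=WBRR B=OOWB L=GYOO
After move 3 (U): U=GWGW F=WBGY R=OORR B=GYWB L=RROO
After move 4 (R): R=RORO U=GBGY F=WBGB D=YWYG B=WYWB
Query 1: B[2] = W
Query 2: F[0] = W
Query 3: U[2] = G
Query 4: F[3] = B
Query 5: D[2] = Y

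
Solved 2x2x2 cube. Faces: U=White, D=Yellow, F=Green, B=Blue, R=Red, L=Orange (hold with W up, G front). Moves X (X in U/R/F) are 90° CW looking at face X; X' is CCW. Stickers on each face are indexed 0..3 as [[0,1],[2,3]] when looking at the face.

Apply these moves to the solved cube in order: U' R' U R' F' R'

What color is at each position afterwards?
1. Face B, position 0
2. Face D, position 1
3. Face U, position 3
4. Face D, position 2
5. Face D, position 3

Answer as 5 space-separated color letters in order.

After move 1 (U'): U=WWWW F=OOGG R=GGRR B=RRBB L=BBOO
After move 2 (R'): R=GRGR U=WBWR F=OWGW D=YOYG B=YRYB
After move 3 (U): U=WWRB F=GRGW R=YRGR B=BBYB L=OWOO
After move 4 (R'): R=RRYG U=WYRB F=GWGB D=YRYW B=GBOB
After move 5 (F'): F=WBGG U=WYRY R=RRYG D=WOYW L=OBOR
After move 6 (R'): R=RGRY U=WORG F=WYGY D=WBYG B=WBOB
Query 1: B[0] = W
Query 2: D[1] = B
Query 3: U[3] = G
Query 4: D[2] = Y
Query 5: D[3] = G

Answer: W B G Y G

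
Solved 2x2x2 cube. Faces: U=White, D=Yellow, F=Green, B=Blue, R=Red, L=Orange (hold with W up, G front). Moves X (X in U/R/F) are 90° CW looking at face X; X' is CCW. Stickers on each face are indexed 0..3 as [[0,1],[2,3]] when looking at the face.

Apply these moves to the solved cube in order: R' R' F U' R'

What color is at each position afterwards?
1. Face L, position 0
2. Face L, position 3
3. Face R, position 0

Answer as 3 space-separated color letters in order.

After move 1 (R'): R=RRRR U=WBWB F=GWGW D=YGYG B=YBYB
After move 2 (R'): R=RRRR U=WYWY F=GBGB D=YWYW B=GBGB
After move 3 (F): F=GGBB U=WYOO R=WRYR D=RRYW L=OYOW
After move 4 (U'): U=YOWO F=OYBB R=GGYR B=WRGB L=GBOW
After move 5 (R'): R=GRGY U=YGWW F=OOBO D=RYYB B=WRRB
Query 1: L[0] = G
Query 2: L[3] = W
Query 3: R[0] = G

Answer: G W G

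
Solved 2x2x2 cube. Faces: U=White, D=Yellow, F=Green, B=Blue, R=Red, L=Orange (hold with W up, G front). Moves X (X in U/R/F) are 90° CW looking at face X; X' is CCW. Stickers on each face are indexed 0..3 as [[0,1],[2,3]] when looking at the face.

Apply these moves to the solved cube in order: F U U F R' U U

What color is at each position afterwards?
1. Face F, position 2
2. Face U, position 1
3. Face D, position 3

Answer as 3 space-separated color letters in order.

Answer: G Y B

Derivation:
After move 1 (F): F=GGGG U=WWOO R=WRWR D=RRYY L=OYOY
After move 2 (U): U=OWOW F=WRGG R=BBWR B=OYBB L=GGOY
After move 3 (U): U=OOWW F=BBGG R=OYWR B=GGBB L=WROY
After move 4 (F): F=GBGB U=OOYR R=WYWR D=WOYY L=WROR
After move 5 (R'): R=YRWW U=OBYG F=GOGR D=WBYB B=YGOB
After move 6 (U): U=YOGB F=YRGR R=YGWW B=WROB L=GOOR
After move 7 (U): U=GYBO F=YGGR R=WRWW B=GOOB L=YROR
Query 1: F[2] = G
Query 2: U[1] = Y
Query 3: D[3] = B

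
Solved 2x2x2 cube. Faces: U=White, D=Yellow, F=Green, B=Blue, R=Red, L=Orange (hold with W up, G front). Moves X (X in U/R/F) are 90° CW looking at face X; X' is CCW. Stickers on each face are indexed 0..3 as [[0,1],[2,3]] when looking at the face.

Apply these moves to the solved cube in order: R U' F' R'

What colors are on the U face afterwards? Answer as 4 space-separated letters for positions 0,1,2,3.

After move 1 (R): R=RRRR U=WGWG F=GYGY D=YBYB B=WBWB
After move 2 (U'): U=GGWW F=OOGY R=GYRR B=RRWB L=WBOO
After move 3 (F'): F=OYOG U=GGGR R=BYYR D=BOYB L=WWOW
After move 4 (R'): R=YRBY U=GWGR F=OGOR D=BYYG B=BROB
Query: U face = GWGR

Answer: G W G R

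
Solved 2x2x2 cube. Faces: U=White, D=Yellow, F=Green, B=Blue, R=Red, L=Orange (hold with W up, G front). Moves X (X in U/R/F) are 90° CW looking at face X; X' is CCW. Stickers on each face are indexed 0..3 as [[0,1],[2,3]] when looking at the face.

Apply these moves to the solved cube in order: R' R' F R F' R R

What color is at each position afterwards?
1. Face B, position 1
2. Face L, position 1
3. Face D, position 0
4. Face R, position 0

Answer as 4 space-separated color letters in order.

Answer: B B Y R

Derivation:
After move 1 (R'): R=RRRR U=WBWB F=GWGW D=YGYG B=YBYB
After move 2 (R'): R=RRRR U=WYWY F=GBGB D=YWYW B=GBGB
After move 3 (F): F=GGBB U=WYOO R=WRYR D=RRYW L=OYOW
After move 4 (R): R=YWRR U=WGOB F=GRBW D=RGYG B=OBYB
After move 5 (F'): F=RWGB U=WGYR R=GWRR D=YWYG L=OBOO
After move 6 (R): R=RGRW U=WWYB F=RWGG D=YYYO B=RBGB
After move 7 (R): R=RRWG U=WWYG F=RYGO D=YGYR B=BBWB
Query 1: B[1] = B
Query 2: L[1] = B
Query 3: D[0] = Y
Query 4: R[0] = R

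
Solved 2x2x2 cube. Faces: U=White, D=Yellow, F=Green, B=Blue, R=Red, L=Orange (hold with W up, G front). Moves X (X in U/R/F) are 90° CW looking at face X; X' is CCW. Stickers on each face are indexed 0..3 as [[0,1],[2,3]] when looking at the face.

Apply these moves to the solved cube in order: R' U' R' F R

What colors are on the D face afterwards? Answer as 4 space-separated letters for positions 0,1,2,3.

Answer: G G Y G

Derivation:
After move 1 (R'): R=RRRR U=WBWB F=GWGW D=YGYG B=YBYB
After move 2 (U'): U=BBWW F=OOGW R=GWRR B=RRYB L=YBOO
After move 3 (R'): R=WRGR U=BYWR F=OBGW D=YOYW B=GRGB
After move 4 (F): F=GOWB U=BYOB R=WRRR D=GWYW L=YYOO
After move 5 (R): R=RWRR U=BOOB F=GWWW D=GGYG B=BRYB
Query: D face = GGYG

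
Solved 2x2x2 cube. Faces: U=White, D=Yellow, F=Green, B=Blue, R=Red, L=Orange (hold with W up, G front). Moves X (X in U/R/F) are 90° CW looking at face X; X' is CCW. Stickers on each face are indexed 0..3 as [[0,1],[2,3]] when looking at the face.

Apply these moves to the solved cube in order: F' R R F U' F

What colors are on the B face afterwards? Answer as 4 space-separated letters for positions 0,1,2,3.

After move 1 (F'): F=GGGG U=WWRR R=YRYR D=OOYY L=OWOW
After move 2 (R): R=YYRR U=WGRG F=GOGY D=OBYB B=RBWB
After move 3 (R): R=RYRY U=WORY F=GBGB D=OWYR B=GBGB
After move 4 (F): F=GGBB U=WOWW R=RYYY D=RRYR L=OOOW
After move 5 (U'): U=OWWW F=OOBB R=GGYY B=RYGB L=GBOW
After move 6 (F): F=BOBO U=OWWB R=WGWY D=YGYR L=GROR
Query: B face = RYGB

Answer: R Y G B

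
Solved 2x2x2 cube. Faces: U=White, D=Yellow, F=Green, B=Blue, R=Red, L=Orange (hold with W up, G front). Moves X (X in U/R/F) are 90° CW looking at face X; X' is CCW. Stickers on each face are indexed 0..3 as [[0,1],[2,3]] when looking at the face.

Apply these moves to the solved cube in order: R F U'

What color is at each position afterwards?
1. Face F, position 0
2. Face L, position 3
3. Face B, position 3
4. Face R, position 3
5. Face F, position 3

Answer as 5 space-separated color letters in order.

After move 1 (R): R=RRRR U=WGWG F=GYGY D=YBYB B=WBWB
After move 2 (F): F=GGYY U=WGOO R=WRGR D=RRYB L=OYOB
After move 3 (U'): U=GOWO F=OYYY R=GGGR B=WRWB L=WBOB
Query 1: F[0] = O
Query 2: L[3] = B
Query 3: B[3] = B
Query 4: R[3] = R
Query 5: F[3] = Y

Answer: O B B R Y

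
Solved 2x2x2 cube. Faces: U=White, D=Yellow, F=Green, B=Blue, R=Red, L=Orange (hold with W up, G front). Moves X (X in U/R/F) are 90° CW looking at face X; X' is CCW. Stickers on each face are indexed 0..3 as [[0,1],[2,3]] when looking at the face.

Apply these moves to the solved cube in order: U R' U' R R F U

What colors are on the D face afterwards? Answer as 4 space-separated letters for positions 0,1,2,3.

Answer: W R Y W

Derivation:
After move 1 (U): U=WWWW F=RRGG R=BBRR B=OOBB L=GGOO
After move 2 (R'): R=BRBR U=WBWO F=RWGW D=YRYG B=YOYB
After move 3 (U'): U=BOWW F=GGGW R=RWBR B=BRYB L=YOOO
After move 4 (R): R=BRRW U=BGWW F=GRGG D=YYYB B=WROB
After move 5 (R): R=RBWR U=BRWG F=GYGB D=YOYW B=WRGB
After move 6 (F): F=GGBY U=BROO R=WBGR D=WRYW L=YYOO
After move 7 (U): U=OBOR F=WBBY R=WRGR B=YYGB L=GGOO
Query: D face = WRYW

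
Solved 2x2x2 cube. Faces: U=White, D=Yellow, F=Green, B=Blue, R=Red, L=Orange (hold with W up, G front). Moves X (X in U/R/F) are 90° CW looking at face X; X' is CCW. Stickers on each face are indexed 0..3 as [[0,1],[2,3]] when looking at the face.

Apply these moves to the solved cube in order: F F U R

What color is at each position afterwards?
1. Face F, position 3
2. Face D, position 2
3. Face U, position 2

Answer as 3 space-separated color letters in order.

After move 1 (F): F=GGGG U=WWOO R=WRWR D=RRYY L=OYOY
After move 2 (F): F=GGGG U=WWYY R=OROR D=WWYY L=OROR
After move 3 (U): U=YWYW F=ORGG R=BBOR B=ORBB L=GGOR
After move 4 (R): R=OBRB U=YRYG F=OWGY D=WBYO B=WRWB
Query 1: F[3] = Y
Query 2: D[2] = Y
Query 3: U[2] = Y

Answer: Y Y Y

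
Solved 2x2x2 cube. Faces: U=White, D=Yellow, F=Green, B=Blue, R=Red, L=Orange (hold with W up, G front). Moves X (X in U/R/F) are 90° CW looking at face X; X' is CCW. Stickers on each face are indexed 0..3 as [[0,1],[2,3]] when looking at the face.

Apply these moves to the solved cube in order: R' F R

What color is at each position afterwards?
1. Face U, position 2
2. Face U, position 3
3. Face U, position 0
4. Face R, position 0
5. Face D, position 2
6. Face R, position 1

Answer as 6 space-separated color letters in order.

After move 1 (R'): R=RRRR U=WBWB F=GWGW D=YGYG B=YBYB
After move 2 (F): F=GGWW U=WBOO R=WRBR D=RRYG L=OYOG
After move 3 (R): R=BWRR U=WGOW F=GRWG D=RYYY B=OBBB
Query 1: U[2] = O
Query 2: U[3] = W
Query 3: U[0] = W
Query 4: R[0] = B
Query 5: D[2] = Y
Query 6: R[1] = W

Answer: O W W B Y W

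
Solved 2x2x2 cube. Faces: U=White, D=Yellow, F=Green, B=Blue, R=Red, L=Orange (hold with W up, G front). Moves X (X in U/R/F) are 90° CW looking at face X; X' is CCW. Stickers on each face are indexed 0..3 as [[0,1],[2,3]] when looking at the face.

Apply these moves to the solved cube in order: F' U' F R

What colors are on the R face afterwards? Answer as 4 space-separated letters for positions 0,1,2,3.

Answer: R W R G

Derivation:
After move 1 (F'): F=GGGG U=WWRR R=YRYR D=OOYY L=OWOW
After move 2 (U'): U=WRWR F=OWGG R=GGYR B=YRBB L=BBOW
After move 3 (F): F=GOGW U=WRWB R=WGRR D=YGYY L=BOOO
After move 4 (R): R=RWRG U=WOWW F=GGGY D=YBYY B=BRRB
Query: R face = RWRG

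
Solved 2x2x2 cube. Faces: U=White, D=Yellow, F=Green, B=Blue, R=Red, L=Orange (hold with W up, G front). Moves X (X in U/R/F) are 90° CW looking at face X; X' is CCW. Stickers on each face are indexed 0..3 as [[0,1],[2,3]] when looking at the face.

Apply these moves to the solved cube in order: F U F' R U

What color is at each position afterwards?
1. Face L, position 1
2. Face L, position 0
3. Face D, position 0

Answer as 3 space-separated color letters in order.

After move 1 (F): F=GGGG U=WWOO R=WRWR D=RRYY L=OYOY
After move 2 (U): U=OWOW F=WRGG R=BBWR B=OYBB L=GGOY
After move 3 (F'): F=RGWG U=OWBW R=RBRR D=GYYY L=GWOO
After move 4 (R): R=RRRB U=OGBG F=RYWY D=GBYO B=WYWB
After move 5 (U): U=BOGG F=RRWY R=WYRB B=GWWB L=RYOO
Query 1: L[1] = Y
Query 2: L[0] = R
Query 3: D[0] = G

Answer: Y R G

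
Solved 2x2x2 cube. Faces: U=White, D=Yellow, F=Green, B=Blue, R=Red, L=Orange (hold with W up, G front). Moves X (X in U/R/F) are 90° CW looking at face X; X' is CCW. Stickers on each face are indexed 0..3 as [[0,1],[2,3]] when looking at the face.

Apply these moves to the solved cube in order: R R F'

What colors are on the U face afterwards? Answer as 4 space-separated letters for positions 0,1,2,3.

After move 1 (R): R=RRRR U=WGWG F=GYGY D=YBYB B=WBWB
After move 2 (R): R=RRRR U=WYWY F=GBGB D=YWYW B=GBGB
After move 3 (F'): F=BBGG U=WYRR R=WRYR D=OOYW L=OYOW
Query: U face = WYRR

Answer: W Y R R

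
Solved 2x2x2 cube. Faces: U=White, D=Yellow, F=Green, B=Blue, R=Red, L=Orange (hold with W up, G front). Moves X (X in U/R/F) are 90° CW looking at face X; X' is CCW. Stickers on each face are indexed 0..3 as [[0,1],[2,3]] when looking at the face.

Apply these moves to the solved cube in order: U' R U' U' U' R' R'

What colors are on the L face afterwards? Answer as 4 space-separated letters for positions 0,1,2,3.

After move 1 (U'): U=WWWW F=OOGG R=GGRR B=RRBB L=BBOO
After move 2 (R): R=RGRG U=WOWG F=OYGY D=YBYR B=WRWB
After move 3 (U'): U=OGWW F=BBGY R=OYRG B=RGWB L=WROO
After move 4 (U'): U=GWOW F=WRGY R=BBRG B=OYWB L=RGOO
After move 5 (U'): U=WWGO F=RGGY R=WRRG B=BBWB L=OYOO
After move 6 (R'): R=RGWR U=WWGB F=RWGO D=YGYY B=RBBB
After move 7 (R'): R=GRRW U=WBGR F=RWGB D=YWYO B=YBGB
Query: L face = OYOO

Answer: O Y O O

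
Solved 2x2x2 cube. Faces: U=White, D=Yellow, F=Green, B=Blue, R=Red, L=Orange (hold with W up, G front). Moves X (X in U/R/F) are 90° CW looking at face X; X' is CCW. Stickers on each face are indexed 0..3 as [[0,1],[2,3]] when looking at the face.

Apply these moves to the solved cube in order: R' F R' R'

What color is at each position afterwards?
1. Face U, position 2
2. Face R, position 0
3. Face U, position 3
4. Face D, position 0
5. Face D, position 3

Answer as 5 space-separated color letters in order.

After move 1 (R'): R=RRRR U=WBWB F=GWGW D=YGYG B=YBYB
After move 2 (F): F=GGWW U=WBOO R=WRBR D=RRYG L=OYOG
After move 3 (R'): R=RRWB U=WYOY F=GBWO D=RGYW B=GBRB
After move 4 (R'): R=RBRW U=WROG F=GYWY D=RBYO B=WBGB
Query 1: U[2] = O
Query 2: R[0] = R
Query 3: U[3] = G
Query 4: D[0] = R
Query 5: D[3] = O

Answer: O R G R O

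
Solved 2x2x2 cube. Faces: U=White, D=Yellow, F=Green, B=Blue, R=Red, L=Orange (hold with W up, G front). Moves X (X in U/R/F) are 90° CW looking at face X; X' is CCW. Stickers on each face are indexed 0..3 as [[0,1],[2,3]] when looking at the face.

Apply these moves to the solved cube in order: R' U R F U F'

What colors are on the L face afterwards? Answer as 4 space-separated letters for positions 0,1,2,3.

After move 1 (R'): R=RRRR U=WBWB F=GWGW D=YGYG B=YBYB
After move 2 (U): U=WWBB F=RRGW R=YBRR B=OOYB L=GWOO
After move 3 (R): R=RYRB U=WRBW F=RGGG D=YYYO B=BOWB
After move 4 (F): F=GRGG U=WROW R=BYWB D=RRYO L=GYOY
After move 5 (U): U=OWWR F=BYGG R=BOWB B=GYWB L=GROY
After move 6 (F'): F=YGBG U=OWBW R=RORB D=RYYO L=GROW
Query: L face = GROW

Answer: G R O W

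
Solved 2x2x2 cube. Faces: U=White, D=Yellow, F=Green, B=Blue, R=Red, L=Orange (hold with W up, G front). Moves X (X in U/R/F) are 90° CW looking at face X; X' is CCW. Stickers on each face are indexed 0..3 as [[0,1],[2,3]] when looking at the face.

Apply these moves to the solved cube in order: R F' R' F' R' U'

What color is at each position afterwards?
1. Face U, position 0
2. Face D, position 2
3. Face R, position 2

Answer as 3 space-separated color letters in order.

Answer: O Y Y

Derivation:
After move 1 (R): R=RRRR U=WGWG F=GYGY D=YBYB B=WBWB
After move 2 (F'): F=YYGG U=WGRR R=BRYR D=OOYB L=OGOW
After move 3 (R'): R=RRBY U=WWRW F=YGGR D=OYYG B=BBOB
After move 4 (F'): F=GRYG U=WWRB R=YROY D=GWYG L=OWOR
After move 5 (R'): R=RYYO U=WORB F=GWYB D=GRYG B=GBWB
After move 6 (U'): U=OBWR F=OWYB R=GWYO B=RYWB L=GBOR
Query 1: U[0] = O
Query 2: D[2] = Y
Query 3: R[2] = Y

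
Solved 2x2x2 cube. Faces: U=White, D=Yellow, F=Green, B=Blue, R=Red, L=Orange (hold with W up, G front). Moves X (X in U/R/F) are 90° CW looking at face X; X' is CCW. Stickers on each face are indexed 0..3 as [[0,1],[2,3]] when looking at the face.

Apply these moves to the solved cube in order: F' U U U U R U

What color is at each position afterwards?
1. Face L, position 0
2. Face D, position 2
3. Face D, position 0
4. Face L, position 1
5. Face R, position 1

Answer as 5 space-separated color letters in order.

Answer: G Y O O B

Derivation:
After move 1 (F'): F=GGGG U=WWRR R=YRYR D=OOYY L=OWOW
After move 2 (U): U=RWRW F=YRGG R=BBYR B=OWBB L=GGOW
After move 3 (U): U=RRWW F=BBGG R=OWYR B=GGBB L=YROW
After move 4 (U): U=WRWR F=OWGG R=GGYR B=YRBB L=BBOW
After move 5 (U): U=WWRR F=GGGG R=YRYR B=BBBB L=OWOW
After move 6 (R): R=YYRR U=WGRG F=GOGY D=OBYB B=RBWB
After move 7 (U): U=RWGG F=YYGY R=RBRR B=OWWB L=GOOW
Query 1: L[0] = G
Query 2: D[2] = Y
Query 3: D[0] = O
Query 4: L[1] = O
Query 5: R[1] = B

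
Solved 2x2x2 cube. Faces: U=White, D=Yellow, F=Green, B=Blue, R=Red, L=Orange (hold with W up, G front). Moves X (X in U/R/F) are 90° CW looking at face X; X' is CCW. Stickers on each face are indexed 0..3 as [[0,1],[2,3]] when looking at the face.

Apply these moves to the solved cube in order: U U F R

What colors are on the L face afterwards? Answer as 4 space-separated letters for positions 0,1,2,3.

After move 1 (U): U=WWWW F=RRGG R=BBRR B=OOBB L=GGOO
After move 2 (U): U=WWWW F=BBGG R=OORR B=GGBB L=RROO
After move 3 (F): F=GBGB U=WWOR R=WOWR D=ROYY L=RYOY
After move 4 (R): R=WWRO U=WBOB F=GOGY D=RBYG B=RGWB
Query: L face = RYOY

Answer: R Y O Y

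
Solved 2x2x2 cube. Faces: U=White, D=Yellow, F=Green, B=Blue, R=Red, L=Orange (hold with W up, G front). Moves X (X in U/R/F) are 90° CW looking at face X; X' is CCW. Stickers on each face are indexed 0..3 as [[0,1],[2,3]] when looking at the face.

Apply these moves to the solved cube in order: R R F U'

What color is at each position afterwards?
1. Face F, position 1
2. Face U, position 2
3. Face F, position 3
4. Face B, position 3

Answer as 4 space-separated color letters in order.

After move 1 (R): R=RRRR U=WGWG F=GYGY D=YBYB B=WBWB
After move 2 (R): R=RRRR U=WYWY F=GBGB D=YWYW B=GBGB
After move 3 (F): F=GGBB U=WYOO R=WRYR D=RRYW L=OYOW
After move 4 (U'): U=YOWO F=OYBB R=GGYR B=WRGB L=GBOW
Query 1: F[1] = Y
Query 2: U[2] = W
Query 3: F[3] = B
Query 4: B[3] = B

Answer: Y W B B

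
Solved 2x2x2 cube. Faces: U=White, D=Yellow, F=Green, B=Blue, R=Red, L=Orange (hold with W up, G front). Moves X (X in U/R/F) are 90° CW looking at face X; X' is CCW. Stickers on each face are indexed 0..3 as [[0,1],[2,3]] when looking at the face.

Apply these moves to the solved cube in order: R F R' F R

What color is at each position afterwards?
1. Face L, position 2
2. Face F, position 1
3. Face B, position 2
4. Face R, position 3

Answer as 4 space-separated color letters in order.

Answer: O R W R

Derivation:
After move 1 (R): R=RRRR U=WGWG F=GYGY D=YBYB B=WBWB
After move 2 (F): F=GGYY U=WGOO R=WRGR D=RRYB L=OYOB
After move 3 (R'): R=RRWG U=WWOW F=GGYO D=RGYY B=BBRB
After move 4 (F): F=YGOG U=WWBY R=ORWG D=WRYY L=OROG
After move 5 (R): R=WOGR U=WGBG F=YROY D=WRYB B=YBWB
Query 1: L[2] = O
Query 2: F[1] = R
Query 3: B[2] = W
Query 4: R[3] = R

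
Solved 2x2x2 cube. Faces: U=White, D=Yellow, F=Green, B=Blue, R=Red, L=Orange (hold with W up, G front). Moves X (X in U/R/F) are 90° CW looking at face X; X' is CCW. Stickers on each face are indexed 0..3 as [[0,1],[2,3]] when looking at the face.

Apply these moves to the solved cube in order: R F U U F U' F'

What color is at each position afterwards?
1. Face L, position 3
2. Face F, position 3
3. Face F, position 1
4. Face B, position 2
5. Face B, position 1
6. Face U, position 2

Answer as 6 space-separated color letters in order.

After move 1 (R): R=RRRR U=WGWG F=GYGY D=YBYB B=WBWB
After move 2 (F): F=GGYY U=WGOO R=WRGR D=RRYB L=OYOB
After move 3 (U): U=OWOG F=WRYY R=WBGR B=OYWB L=GGOB
After move 4 (U): U=OOGW F=WBYY R=OYGR B=GGWB L=WROB
After move 5 (F): F=YWYB U=OOBR R=GYWR D=GOYB L=WROR
After move 6 (U'): U=OROB F=WRYB R=YWWR B=GYWB L=GGOR
After move 7 (F'): F=RBWY U=ORYW R=OWGR D=GRYB L=GBOO
Query 1: L[3] = O
Query 2: F[3] = Y
Query 3: F[1] = B
Query 4: B[2] = W
Query 5: B[1] = Y
Query 6: U[2] = Y

Answer: O Y B W Y Y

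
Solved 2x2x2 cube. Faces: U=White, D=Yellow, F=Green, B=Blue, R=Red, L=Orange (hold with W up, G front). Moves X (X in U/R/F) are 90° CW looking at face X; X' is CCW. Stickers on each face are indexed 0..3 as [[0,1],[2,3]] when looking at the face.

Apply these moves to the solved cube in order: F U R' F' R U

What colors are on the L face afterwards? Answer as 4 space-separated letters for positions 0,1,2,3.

After move 1 (F): F=GGGG U=WWOO R=WRWR D=RRYY L=OYOY
After move 2 (U): U=OWOW F=WRGG R=BBWR B=OYBB L=GGOY
After move 3 (R'): R=BRBW U=OBOO F=WWGW D=RRYG B=YYRB
After move 4 (F'): F=WWWG U=OBBB R=RRRW D=GYYG L=GOOO
After move 5 (R): R=RRWR U=OWBG F=WYWG D=GRYY B=BYBB
After move 6 (U): U=BOGW F=RRWG R=BYWR B=GOBB L=WYOO
Query: L face = WYOO

Answer: W Y O O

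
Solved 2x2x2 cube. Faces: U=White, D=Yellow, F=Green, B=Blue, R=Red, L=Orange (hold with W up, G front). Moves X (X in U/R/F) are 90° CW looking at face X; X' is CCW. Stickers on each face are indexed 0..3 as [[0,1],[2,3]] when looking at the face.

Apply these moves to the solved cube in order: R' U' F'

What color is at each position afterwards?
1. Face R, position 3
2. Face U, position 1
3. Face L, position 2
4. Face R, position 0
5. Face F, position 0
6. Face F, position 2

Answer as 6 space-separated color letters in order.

Answer: R B O G O O

Derivation:
After move 1 (R'): R=RRRR U=WBWB F=GWGW D=YGYG B=YBYB
After move 2 (U'): U=BBWW F=OOGW R=GWRR B=RRYB L=YBOO
After move 3 (F'): F=OWOG U=BBGR R=GWYR D=BOYG L=YWOW
Query 1: R[3] = R
Query 2: U[1] = B
Query 3: L[2] = O
Query 4: R[0] = G
Query 5: F[0] = O
Query 6: F[2] = O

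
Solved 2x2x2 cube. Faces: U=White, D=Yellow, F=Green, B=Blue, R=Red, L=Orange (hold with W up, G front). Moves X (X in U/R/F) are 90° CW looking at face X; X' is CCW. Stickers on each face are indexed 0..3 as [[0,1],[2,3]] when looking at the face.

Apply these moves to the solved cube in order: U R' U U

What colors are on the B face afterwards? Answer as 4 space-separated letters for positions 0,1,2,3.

After move 1 (U): U=WWWW F=RRGG R=BBRR B=OOBB L=GGOO
After move 2 (R'): R=BRBR U=WBWO F=RWGW D=YRYG B=YOYB
After move 3 (U): U=WWOB F=BRGW R=YOBR B=GGYB L=RWOO
After move 4 (U): U=OWBW F=YOGW R=GGBR B=RWYB L=BROO
Query: B face = RWYB

Answer: R W Y B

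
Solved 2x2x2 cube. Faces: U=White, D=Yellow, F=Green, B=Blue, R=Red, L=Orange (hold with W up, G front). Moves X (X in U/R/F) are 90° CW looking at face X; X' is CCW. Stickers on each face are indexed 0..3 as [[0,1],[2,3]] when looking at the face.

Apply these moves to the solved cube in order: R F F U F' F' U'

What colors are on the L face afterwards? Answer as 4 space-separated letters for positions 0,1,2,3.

Answer: O R O W

Derivation:
After move 1 (R): R=RRRR U=WGWG F=GYGY D=YBYB B=WBWB
After move 2 (F): F=GGYY U=WGOO R=WRGR D=RRYB L=OYOB
After move 3 (F): F=YGYG U=WGBY R=OROR D=GWYB L=OROR
After move 4 (U): U=BWYG F=ORYG R=WBOR B=ORWB L=YGOR
After move 5 (F'): F=RGOY U=BWWO R=WBGR D=GRYB L=YGOY
After move 6 (F'): F=GYRO U=BWWG R=RBGR D=GYYB L=YOOW
After move 7 (U'): U=WGBW F=YORO R=GYGR B=RBWB L=OROW
Query: L face = OROW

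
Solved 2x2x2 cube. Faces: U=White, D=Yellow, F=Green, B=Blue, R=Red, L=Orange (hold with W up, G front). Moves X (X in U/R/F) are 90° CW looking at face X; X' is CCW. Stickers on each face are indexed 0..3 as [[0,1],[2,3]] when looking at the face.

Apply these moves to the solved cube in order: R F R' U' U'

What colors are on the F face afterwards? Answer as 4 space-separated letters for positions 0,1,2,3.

Answer: B B Y O

Derivation:
After move 1 (R): R=RRRR U=WGWG F=GYGY D=YBYB B=WBWB
After move 2 (F): F=GGYY U=WGOO R=WRGR D=RRYB L=OYOB
After move 3 (R'): R=RRWG U=WWOW F=GGYO D=RGYY B=BBRB
After move 4 (U'): U=WWWO F=OYYO R=GGWG B=RRRB L=BBOB
After move 5 (U'): U=WOWW F=BBYO R=OYWG B=GGRB L=RROB
Query: F face = BBYO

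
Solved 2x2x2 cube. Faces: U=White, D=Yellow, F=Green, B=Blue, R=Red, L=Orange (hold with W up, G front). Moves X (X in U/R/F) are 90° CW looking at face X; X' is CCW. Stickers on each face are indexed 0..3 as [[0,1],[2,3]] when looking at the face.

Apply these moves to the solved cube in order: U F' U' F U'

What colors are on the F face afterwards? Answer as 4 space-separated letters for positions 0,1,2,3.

Answer: O G G W

Derivation:
After move 1 (U): U=WWWW F=RRGG R=BBRR B=OOBB L=GGOO
After move 2 (F'): F=RGRG U=WWBR R=YBYR D=GOYY L=GWOW
After move 3 (U'): U=WRWB F=GWRG R=RGYR B=YBBB L=OOOW
After move 4 (F): F=RGGW U=WRWO R=WGBR D=YRYY L=OGOO
After move 5 (U'): U=ROWW F=OGGW R=RGBR B=WGBB L=YBOO
Query: F face = OGGW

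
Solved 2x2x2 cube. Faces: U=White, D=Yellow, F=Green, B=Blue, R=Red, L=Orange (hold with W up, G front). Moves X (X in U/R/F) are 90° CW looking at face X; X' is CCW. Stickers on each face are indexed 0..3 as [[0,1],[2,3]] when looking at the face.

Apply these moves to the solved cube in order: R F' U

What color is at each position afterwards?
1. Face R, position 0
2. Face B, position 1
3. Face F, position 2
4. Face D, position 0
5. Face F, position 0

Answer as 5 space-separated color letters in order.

Answer: W G G O B

Derivation:
After move 1 (R): R=RRRR U=WGWG F=GYGY D=YBYB B=WBWB
After move 2 (F'): F=YYGG U=WGRR R=BRYR D=OOYB L=OGOW
After move 3 (U): U=RWRG F=BRGG R=WBYR B=OGWB L=YYOW
Query 1: R[0] = W
Query 2: B[1] = G
Query 3: F[2] = G
Query 4: D[0] = O
Query 5: F[0] = B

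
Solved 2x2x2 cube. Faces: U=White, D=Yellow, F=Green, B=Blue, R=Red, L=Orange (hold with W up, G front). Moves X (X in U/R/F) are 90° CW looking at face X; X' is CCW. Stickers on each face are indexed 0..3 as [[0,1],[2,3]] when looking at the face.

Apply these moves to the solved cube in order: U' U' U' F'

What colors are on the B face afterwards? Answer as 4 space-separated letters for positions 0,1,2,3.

Answer: O O B B

Derivation:
After move 1 (U'): U=WWWW F=OOGG R=GGRR B=RRBB L=BBOO
After move 2 (U'): U=WWWW F=BBGG R=OORR B=GGBB L=RROO
After move 3 (U'): U=WWWW F=RRGG R=BBRR B=OOBB L=GGOO
After move 4 (F'): F=RGRG U=WWBR R=YBYR D=GOYY L=GWOW
Query: B face = OOBB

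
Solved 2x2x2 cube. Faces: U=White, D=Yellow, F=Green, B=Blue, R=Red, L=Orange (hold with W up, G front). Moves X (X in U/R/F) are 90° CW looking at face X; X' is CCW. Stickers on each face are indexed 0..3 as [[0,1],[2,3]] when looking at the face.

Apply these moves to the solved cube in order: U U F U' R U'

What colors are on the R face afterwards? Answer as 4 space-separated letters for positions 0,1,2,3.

Answer: R O R B

Derivation:
After move 1 (U): U=WWWW F=RRGG R=BBRR B=OOBB L=GGOO
After move 2 (U): U=WWWW F=BBGG R=OORR B=GGBB L=RROO
After move 3 (F): F=GBGB U=WWOR R=WOWR D=ROYY L=RYOY
After move 4 (U'): U=WRWO F=RYGB R=GBWR B=WOBB L=GGOY
After move 5 (R): R=WGRB U=WYWB F=ROGY D=RBYW B=OORB
After move 6 (U'): U=YBWW F=GGGY R=RORB B=WGRB L=OOOY
Query: R face = RORB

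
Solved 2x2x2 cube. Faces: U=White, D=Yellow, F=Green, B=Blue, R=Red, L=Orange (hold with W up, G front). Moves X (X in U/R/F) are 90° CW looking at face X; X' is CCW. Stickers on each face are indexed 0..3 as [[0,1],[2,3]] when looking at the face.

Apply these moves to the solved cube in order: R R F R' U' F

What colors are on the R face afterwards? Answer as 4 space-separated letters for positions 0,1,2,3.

Answer: W Y O Y

Derivation:
After move 1 (R): R=RRRR U=WGWG F=GYGY D=YBYB B=WBWB
After move 2 (R): R=RRRR U=WYWY F=GBGB D=YWYW B=GBGB
After move 3 (F): F=GGBB U=WYOO R=WRYR D=RRYW L=OYOW
After move 4 (R'): R=RRWY U=WGOG F=GYBO D=RGYB B=WBRB
After move 5 (U'): U=GGWO F=OYBO R=GYWY B=RRRB L=WBOW
After move 6 (F): F=BOOY U=GGWB R=WYOY D=WGYB L=WROG
Query: R face = WYOY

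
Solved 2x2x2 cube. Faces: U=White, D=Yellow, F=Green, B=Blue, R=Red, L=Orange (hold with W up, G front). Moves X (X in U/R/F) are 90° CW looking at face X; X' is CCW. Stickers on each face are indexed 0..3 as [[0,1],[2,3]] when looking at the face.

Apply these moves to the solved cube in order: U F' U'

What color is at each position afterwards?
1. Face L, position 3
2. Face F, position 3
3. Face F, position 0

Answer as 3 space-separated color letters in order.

After move 1 (U): U=WWWW F=RRGG R=BBRR B=OOBB L=GGOO
After move 2 (F'): F=RGRG U=WWBR R=YBYR D=GOYY L=GWOW
After move 3 (U'): U=WRWB F=GWRG R=RGYR B=YBBB L=OOOW
Query 1: L[3] = W
Query 2: F[3] = G
Query 3: F[0] = G

Answer: W G G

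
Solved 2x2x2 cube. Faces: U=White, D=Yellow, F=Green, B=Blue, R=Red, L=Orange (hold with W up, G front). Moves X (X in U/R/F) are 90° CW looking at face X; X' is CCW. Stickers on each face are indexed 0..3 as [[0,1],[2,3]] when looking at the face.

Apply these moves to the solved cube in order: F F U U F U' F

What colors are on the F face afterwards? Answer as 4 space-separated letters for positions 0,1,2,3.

After move 1 (F): F=GGGG U=WWOO R=WRWR D=RRYY L=OYOY
After move 2 (F): F=GGGG U=WWYY R=OROR D=WWYY L=OROR
After move 3 (U): U=YWYW F=ORGG R=BBOR B=ORBB L=GGOR
After move 4 (U): U=YYWW F=BBGG R=OROR B=GGBB L=OROR
After move 5 (F): F=GBGB U=YYRR R=WRWR D=OOYY L=OWOW
After move 6 (U'): U=YRYR F=OWGB R=GBWR B=WRBB L=GGOW
After move 7 (F): F=GOBW U=YRWG R=YBRR D=WGYY L=GOOO
Query: F face = GOBW

Answer: G O B W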